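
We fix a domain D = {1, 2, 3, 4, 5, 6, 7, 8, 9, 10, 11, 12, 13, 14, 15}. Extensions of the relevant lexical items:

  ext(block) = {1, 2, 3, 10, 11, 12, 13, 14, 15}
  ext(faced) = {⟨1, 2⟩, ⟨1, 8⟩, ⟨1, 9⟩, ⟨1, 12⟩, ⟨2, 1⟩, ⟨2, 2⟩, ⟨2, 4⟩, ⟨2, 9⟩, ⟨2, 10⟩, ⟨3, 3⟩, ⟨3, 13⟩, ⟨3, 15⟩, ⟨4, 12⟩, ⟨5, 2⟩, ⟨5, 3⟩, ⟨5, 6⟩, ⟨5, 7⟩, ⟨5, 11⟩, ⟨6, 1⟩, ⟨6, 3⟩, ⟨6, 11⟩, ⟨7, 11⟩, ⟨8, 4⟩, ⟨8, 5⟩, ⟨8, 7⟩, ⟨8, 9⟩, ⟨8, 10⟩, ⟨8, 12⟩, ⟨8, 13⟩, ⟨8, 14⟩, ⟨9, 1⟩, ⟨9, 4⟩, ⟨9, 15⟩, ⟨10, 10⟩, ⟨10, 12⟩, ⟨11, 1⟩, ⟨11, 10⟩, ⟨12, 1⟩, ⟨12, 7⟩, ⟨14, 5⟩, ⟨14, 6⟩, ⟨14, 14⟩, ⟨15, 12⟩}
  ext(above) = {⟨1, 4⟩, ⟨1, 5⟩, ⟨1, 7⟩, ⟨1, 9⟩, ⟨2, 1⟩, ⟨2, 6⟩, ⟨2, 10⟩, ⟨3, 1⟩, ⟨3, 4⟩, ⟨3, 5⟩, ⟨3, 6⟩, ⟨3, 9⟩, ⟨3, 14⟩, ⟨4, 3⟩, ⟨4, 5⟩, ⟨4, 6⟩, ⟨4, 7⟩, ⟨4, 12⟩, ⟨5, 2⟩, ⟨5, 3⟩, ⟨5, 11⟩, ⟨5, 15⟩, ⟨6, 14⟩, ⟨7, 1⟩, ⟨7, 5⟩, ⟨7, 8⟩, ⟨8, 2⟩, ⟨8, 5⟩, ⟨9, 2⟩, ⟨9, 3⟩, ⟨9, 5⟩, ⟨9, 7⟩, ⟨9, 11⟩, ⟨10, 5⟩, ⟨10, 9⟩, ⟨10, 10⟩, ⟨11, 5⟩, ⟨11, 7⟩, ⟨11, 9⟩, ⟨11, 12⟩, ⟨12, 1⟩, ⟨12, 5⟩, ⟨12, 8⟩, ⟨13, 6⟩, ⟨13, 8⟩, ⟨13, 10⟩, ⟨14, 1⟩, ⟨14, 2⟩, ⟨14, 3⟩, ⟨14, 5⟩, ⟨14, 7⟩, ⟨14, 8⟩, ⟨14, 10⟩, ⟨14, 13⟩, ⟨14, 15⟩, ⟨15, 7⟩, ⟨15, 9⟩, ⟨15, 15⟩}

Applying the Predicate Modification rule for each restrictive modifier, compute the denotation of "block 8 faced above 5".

{10, 12, 14}

⟦8 faced⟧ = {x : ⟨8, x⟩ ∈ ⟦faced⟧} = {4, 5, 7, 9, 10, 12, 13, 14}
⟦above 5⟧ = {x : ⟨x, 5⟩ ∈ ⟦above⟧} = {1, 3, 4, 7, 8, 9, 10, 11, 12, 14}
⟦block⟧ = {1, 2, 3, 10, 11, 12, 13, 14, 15}
… ∩ ⟦8 faced⟧ = {1, 2, 3, 10, 11, 12, 13, 14, 15} ∩ {4, 5, 7, 9, 10, 12, 13, 14} = {10, 12, 13, 14}
… ∩ ⟦above 5⟧ = {10, 12, 13, 14} ∩ {1, 3, 4, 7, 8, 9, 10, 11, 12, 14} = {10, 12, 14}
So ⟦block 8 faced above 5⟧ = {10, 12, 14}.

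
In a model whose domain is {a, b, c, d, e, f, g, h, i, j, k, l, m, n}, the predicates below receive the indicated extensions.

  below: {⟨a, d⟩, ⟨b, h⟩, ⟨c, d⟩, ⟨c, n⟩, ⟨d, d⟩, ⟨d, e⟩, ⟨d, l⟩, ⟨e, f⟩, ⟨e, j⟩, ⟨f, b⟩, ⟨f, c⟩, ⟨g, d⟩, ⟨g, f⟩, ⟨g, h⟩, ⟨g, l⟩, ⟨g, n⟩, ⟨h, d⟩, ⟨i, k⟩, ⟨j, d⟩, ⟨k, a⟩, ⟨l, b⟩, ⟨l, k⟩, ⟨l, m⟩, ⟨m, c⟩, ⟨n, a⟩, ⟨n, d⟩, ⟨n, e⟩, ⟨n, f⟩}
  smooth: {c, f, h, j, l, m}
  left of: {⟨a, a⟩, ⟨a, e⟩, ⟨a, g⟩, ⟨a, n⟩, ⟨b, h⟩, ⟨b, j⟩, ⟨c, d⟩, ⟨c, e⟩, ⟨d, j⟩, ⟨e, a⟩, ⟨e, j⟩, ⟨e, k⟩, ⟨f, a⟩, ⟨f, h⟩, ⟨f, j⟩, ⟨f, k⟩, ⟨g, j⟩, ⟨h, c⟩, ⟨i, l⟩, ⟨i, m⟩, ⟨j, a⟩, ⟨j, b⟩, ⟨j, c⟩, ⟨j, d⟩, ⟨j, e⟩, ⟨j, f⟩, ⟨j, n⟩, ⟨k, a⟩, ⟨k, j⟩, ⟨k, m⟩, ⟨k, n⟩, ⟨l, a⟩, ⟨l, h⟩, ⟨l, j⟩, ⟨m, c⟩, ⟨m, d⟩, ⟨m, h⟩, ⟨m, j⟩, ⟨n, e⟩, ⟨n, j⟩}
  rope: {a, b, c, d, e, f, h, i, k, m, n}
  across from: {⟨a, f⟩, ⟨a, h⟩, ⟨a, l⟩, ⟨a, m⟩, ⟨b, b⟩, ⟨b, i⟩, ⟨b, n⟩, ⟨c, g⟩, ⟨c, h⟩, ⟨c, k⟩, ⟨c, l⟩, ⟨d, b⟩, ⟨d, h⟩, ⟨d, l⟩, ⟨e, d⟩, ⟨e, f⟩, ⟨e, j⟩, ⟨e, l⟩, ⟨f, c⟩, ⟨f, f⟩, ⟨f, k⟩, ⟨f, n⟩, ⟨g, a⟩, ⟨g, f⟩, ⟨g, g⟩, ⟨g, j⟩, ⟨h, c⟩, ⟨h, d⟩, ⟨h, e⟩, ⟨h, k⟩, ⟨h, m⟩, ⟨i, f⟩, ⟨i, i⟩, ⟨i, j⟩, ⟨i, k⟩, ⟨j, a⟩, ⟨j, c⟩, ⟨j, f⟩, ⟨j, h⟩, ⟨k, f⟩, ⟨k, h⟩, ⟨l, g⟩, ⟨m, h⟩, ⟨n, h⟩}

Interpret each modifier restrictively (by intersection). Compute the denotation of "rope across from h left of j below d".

{d, n}

⟦across from h⟧ = {x : ⟨x, h⟩ ∈ ⟦across from⟧} = {a, c, d, j, k, m, n}
⟦left of j⟧ = {x : ⟨x, j⟩ ∈ ⟦left of⟧} = {b, d, e, f, g, k, l, m, n}
⟦below d⟧ = {x : ⟨x, d⟩ ∈ ⟦below⟧} = {a, c, d, g, h, j, n}
⟦rope⟧ = {a, b, c, d, e, f, h, i, k, m, n}
… ∩ ⟦across from h⟧ = {a, b, c, d, e, f, h, i, k, m, n} ∩ {a, c, d, j, k, m, n} = {a, c, d, k, m, n}
… ∩ ⟦left of j⟧ = {a, c, d, k, m, n} ∩ {b, d, e, f, g, k, l, m, n} = {d, k, m, n}
… ∩ ⟦below d⟧ = {d, k, m, n} ∩ {a, c, d, g, h, j, n} = {d, n}
So ⟦rope across from h left of j below d⟧ = {d, n}.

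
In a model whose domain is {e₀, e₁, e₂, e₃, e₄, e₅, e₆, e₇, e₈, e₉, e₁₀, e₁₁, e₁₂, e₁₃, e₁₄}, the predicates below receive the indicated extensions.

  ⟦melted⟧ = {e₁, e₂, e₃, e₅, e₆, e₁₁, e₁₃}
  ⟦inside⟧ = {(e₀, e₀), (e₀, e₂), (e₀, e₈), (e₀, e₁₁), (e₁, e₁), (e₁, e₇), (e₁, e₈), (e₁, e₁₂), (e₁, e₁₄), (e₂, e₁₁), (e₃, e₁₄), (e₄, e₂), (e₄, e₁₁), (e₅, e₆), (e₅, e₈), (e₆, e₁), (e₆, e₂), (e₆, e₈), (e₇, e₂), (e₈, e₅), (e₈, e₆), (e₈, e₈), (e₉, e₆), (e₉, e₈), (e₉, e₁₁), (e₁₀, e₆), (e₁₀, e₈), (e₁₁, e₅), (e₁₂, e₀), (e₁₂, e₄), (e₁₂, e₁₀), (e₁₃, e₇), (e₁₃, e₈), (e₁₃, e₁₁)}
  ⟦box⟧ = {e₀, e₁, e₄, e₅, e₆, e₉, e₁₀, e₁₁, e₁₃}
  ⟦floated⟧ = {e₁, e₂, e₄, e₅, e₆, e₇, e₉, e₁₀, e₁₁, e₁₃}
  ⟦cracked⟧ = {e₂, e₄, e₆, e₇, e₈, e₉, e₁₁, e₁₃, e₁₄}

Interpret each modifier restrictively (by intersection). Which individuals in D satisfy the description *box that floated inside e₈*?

⟦that floated⟧ = ⟦floated⟧ = {e₁, e₂, e₄, e₅, e₆, e₇, e₉, e₁₀, e₁₁, e₁₃}
⟦inside e₈⟧ = {x : ⟨x, e₈⟩ ∈ ⟦inside⟧} = {e₀, e₁, e₅, e₆, e₈, e₉, e₁₀, e₁₃}
⟦box⟧ = {e₀, e₁, e₄, e₅, e₆, e₉, e₁₀, e₁₁, e₁₃}
… ∩ ⟦that floated⟧ = {e₀, e₁, e₄, e₅, e₆, e₉, e₁₀, e₁₁, e₁₃} ∩ {e₁, e₂, e₄, e₅, e₆, e₇, e₉, e₁₀, e₁₁, e₁₃} = {e₁, e₄, e₅, e₆, e₉, e₁₀, e₁₁, e₁₃}
… ∩ ⟦inside e₈⟧ = {e₁, e₄, e₅, e₆, e₉, e₁₀, e₁₁, e₁₃} ∩ {e₀, e₁, e₅, e₆, e₈, e₉, e₁₀, e₁₃} = {e₁, e₅, e₆, e₉, e₁₀, e₁₃}
So ⟦box that floated inside e₈⟧ = {e₁, e₅, e₆, e₉, e₁₀, e₁₃}.

{e₁, e₅, e₆, e₉, e₁₀, e₁₃}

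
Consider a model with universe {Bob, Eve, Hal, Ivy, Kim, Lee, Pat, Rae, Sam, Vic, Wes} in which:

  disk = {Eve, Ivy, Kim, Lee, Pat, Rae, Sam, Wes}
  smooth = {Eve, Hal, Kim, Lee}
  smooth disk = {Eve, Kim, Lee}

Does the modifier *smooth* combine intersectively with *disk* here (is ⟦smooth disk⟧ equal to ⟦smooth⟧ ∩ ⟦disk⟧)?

⟦smooth⟧ ∩ ⟦disk⟧ = {Eve, Hal, Kim, Lee} ∩ {Eve, Ivy, Kim, Lee, Pat, Rae, Sam, Wes} = {Eve, Kim, Lee}
Observed ⟦smooth disk⟧ = {Eve, Kim, Lee}.
These coincide, so the modifier is intersective here.

yes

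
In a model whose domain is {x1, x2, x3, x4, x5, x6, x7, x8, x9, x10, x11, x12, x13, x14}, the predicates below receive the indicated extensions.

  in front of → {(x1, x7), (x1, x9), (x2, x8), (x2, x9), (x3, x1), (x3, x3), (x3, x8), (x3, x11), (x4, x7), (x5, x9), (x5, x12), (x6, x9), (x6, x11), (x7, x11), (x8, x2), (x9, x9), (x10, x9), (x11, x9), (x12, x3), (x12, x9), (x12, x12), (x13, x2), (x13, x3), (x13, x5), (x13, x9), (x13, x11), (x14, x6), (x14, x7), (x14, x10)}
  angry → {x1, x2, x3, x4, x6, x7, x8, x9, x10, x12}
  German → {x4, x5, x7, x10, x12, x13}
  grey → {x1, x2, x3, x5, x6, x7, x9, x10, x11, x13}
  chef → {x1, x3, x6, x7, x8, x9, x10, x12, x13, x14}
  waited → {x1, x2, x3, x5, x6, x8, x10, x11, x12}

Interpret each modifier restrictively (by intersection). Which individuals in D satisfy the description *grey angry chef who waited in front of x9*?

⟦who waited⟧ = ⟦waited⟧ = {x1, x2, x3, x5, x6, x8, x10, x11, x12}
⟦in front of x9⟧ = {x : ⟨x, x9⟩ ∈ ⟦in front of⟧} = {x1, x2, x5, x6, x9, x10, x11, x12, x13}
⟦chef⟧ = {x1, x3, x6, x7, x8, x9, x10, x12, x13, x14}
… ∩ ⟦who waited⟧ = {x1, x3, x6, x7, x8, x9, x10, x12, x13, x14} ∩ {x1, x2, x3, x5, x6, x8, x10, x11, x12} = {x1, x3, x6, x8, x10, x12}
… ∩ ⟦in front of x9⟧ = {x1, x3, x6, x8, x10, x12} ∩ {x1, x2, x5, x6, x9, x10, x11, x12, x13} = {x1, x6, x10, x12}
… ∩ ⟦grey⟧ = {x1, x6, x10, x12} ∩ {x1, x2, x3, x5, x6, x7, x9, x10, x11, x13} = {x1, x6, x10}
… ∩ ⟦angry⟧ = {x1, x6, x10} ∩ {x1, x2, x3, x4, x6, x7, x8, x9, x10, x12} = {x1, x6, x10}
So ⟦grey angry chef who waited in front of x9⟧ = {x1, x6, x10}.

{x1, x6, x10}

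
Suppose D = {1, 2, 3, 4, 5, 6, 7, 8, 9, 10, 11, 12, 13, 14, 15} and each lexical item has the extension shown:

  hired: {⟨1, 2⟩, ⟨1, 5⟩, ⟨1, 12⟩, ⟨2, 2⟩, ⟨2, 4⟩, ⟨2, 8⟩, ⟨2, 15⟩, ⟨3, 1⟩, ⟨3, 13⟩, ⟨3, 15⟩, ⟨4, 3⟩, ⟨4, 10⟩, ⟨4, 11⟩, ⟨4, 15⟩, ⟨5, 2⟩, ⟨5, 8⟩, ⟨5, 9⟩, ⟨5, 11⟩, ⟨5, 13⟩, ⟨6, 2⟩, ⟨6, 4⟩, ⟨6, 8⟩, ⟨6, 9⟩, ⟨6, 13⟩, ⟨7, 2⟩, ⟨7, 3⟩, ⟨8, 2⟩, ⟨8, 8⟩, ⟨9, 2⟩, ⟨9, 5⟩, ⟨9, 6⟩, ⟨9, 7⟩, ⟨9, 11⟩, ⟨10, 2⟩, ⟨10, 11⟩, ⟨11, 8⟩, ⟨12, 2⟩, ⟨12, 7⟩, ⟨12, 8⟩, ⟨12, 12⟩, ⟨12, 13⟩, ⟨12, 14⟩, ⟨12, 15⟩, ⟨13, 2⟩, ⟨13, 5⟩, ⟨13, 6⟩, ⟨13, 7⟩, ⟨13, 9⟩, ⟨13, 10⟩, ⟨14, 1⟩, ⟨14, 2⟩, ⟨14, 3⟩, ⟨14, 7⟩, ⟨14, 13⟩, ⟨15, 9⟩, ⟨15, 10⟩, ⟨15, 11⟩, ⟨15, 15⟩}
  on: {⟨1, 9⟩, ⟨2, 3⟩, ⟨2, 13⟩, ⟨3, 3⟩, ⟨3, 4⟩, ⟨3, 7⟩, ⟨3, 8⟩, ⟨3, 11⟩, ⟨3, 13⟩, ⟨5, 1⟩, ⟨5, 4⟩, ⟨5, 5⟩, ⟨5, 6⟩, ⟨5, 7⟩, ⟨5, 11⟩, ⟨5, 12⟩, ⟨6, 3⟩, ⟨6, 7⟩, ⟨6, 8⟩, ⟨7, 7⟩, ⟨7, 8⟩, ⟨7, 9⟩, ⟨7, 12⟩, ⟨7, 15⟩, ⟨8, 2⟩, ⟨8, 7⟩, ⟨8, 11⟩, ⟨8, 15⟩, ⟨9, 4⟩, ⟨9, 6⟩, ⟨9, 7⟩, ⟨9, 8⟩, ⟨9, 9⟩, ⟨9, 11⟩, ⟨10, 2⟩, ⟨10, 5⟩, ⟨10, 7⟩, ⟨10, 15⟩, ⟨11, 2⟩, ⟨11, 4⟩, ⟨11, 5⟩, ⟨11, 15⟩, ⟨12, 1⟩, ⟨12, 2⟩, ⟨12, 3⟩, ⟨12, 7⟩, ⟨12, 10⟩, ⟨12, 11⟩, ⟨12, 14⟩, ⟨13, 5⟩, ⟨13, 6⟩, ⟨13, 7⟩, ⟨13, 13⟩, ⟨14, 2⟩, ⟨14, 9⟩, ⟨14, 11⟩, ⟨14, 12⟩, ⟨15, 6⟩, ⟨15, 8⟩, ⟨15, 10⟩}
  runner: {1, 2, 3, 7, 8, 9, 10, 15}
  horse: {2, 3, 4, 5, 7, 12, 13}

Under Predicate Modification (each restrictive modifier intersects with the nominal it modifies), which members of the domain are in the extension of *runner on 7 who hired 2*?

{7, 8, 9, 10}

⟦on 7⟧ = {x : ⟨x, 7⟩ ∈ ⟦on⟧} = {3, 5, 6, 7, 8, 9, 10, 12, 13}
⟦who hired 2⟧ = {x : ⟨x, 2⟩ ∈ ⟦hired⟧} = {1, 2, 5, 6, 7, 8, 9, 10, 12, 13, 14}
⟦runner⟧ = {1, 2, 3, 7, 8, 9, 10, 15}
… ∩ ⟦on 7⟧ = {1, 2, 3, 7, 8, 9, 10, 15} ∩ {3, 5, 6, 7, 8, 9, 10, 12, 13} = {3, 7, 8, 9, 10}
… ∩ ⟦who hired 2⟧ = {3, 7, 8, 9, 10} ∩ {1, 2, 5, 6, 7, 8, 9, 10, 12, 13, 14} = {7, 8, 9, 10}
So ⟦runner on 7 who hired 2⟧ = {7, 8, 9, 10}.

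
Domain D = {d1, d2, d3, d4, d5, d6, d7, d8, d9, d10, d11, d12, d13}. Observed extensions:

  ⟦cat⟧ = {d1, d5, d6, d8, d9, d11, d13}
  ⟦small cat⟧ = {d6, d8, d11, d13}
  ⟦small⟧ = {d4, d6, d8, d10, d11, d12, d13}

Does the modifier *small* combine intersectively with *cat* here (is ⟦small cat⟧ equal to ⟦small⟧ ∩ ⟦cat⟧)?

yes

⟦small⟧ ∩ ⟦cat⟧ = {d4, d6, d8, d10, d11, d12, d13} ∩ {d1, d5, d6, d8, d9, d11, d13} = {d6, d8, d11, d13}
Observed ⟦small cat⟧ = {d6, d8, d11, d13}.
These coincide, so the modifier is intersective here.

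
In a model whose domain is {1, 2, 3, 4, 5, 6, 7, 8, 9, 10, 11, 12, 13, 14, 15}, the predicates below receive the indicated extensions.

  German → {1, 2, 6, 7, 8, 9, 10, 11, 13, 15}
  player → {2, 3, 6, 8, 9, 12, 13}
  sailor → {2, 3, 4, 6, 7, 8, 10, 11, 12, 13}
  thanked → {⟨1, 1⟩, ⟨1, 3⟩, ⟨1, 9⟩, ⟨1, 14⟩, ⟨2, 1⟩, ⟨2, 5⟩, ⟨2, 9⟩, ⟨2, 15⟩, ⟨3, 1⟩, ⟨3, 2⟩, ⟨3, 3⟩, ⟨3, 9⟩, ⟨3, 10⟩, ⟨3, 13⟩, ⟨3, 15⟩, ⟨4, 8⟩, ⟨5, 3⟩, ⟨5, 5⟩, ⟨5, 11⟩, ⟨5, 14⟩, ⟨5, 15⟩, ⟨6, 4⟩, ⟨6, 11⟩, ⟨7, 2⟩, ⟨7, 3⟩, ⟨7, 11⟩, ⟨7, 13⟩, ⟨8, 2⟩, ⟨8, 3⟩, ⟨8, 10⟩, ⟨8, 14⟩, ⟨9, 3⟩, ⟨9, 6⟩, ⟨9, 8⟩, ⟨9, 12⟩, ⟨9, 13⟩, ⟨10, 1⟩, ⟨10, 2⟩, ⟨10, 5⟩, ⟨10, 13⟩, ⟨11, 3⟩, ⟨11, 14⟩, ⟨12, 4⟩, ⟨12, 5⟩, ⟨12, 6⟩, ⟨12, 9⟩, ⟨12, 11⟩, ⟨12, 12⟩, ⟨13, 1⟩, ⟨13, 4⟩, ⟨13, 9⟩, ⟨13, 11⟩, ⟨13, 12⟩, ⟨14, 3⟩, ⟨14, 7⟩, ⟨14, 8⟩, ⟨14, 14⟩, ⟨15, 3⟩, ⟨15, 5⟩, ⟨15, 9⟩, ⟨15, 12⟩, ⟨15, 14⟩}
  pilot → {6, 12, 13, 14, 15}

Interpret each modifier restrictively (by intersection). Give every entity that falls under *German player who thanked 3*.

{8, 9}

⟦who thanked 3⟧ = {x : ⟨x, 3⟩ ∈ ⟦thanked⟧} = {1, 3, 5, 7, 8, 9, 11, 14, 15}
⟦player⟧ = {2, 3, 6, 8, 9, 12, 13}
… ∩ ⟦who thanked 3⟧ = {2, 3, 6, 8, 9, 12, 13} ∩ {1, 3, 5, 7, 8, 9, 11, 14, 15} = {3, 8, 9}
… ∩ ⟦German⟧ = {3, 8, 9} ∩ {1, 2, 6, 7, 8, 9, 10, 11, 13, 15} = {8, 9}
So ⟦German player who thanked 3⟧ = {8, 9}.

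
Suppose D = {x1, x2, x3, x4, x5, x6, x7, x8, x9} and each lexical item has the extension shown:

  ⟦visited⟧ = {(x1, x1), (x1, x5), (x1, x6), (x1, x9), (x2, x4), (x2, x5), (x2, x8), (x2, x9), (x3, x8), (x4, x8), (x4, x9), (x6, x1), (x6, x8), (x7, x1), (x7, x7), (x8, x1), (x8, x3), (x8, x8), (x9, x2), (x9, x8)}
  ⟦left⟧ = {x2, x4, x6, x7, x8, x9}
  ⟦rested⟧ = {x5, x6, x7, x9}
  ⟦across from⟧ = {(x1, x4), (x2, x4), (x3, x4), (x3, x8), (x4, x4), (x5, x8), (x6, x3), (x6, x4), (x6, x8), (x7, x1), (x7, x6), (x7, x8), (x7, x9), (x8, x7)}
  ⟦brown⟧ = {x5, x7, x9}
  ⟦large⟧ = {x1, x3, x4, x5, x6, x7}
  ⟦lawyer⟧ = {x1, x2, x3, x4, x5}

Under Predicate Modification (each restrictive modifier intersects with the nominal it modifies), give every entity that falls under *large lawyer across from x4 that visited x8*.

{x3, x4}

⟦across from x4⟧ = {x : ⟨x, x4⟩ ∈ ⟦across from⟧} = {x1, x2, x3, x4, x6}
⟦that visited x8⟧ = {x : ⟨x, x8⟩ ∈ ⟦visited⟧} = {x2, x3, x4, x6, x8, x9}
⟦lawyer⟧ = {x1, x2, x3, x4, x5}
… ∩ ⟦across from x4⟧ = {x1, x2, x3, x4, x5} ∩ {x1, x2, x3, x4, x6} = {x1, x2, x3, x4}
… ∩ ⟦that visited x8⟧ = {x1, x2, x3, x4} ∩ {x2, x3, x4, x6, x8, x9} = {x2, x3, x4}
… ∩ ⟦large⟧ = {x2, x3, x4} ∩ {x1, x3, x4, x5, x6, x7} = {x3, x4}
So ⟦large lawyer across from x4 that visited x8⟧ = {x3, x4}.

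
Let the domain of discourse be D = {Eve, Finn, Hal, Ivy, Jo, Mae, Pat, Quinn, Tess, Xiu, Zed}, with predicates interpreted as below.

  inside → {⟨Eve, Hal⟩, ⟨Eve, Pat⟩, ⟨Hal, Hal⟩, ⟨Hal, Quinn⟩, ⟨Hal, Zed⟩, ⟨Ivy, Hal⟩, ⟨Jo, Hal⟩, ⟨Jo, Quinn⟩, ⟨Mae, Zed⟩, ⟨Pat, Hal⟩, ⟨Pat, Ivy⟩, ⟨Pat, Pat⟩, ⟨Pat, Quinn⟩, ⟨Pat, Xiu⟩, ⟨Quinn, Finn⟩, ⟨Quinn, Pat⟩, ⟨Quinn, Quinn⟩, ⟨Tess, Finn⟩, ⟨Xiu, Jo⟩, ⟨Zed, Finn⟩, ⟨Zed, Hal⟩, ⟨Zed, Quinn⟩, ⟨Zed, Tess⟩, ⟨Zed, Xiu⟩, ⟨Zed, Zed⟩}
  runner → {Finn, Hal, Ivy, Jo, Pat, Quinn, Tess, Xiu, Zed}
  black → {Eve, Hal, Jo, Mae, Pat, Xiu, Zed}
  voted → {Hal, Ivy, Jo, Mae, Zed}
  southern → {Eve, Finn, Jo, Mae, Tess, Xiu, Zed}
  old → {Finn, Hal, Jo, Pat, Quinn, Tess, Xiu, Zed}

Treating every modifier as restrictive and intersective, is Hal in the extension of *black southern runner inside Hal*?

no

⟦inside Hal⟧ = {x : ⟨x, Hal⟩ ∈ ⟦inside⟧} = {Eve, Hal, Ivy, Jo, Pat, Zed}
⟦runner⟧ = {Finn, Hal, Ivy, Jo, Pat, Quinn, Tess, Xiu, Zed}
… ∩ ⟦inside Hal⟧ = {Finn, Hal, Ivy, Jo, Pat, Quinn, Tess, Xiu, Zed} ∩ {Eve, Hal, Ivy, Jo, Pat, Zed} = {Hal, Ivy, Jo, Pat, Zed}
… ∩ ⟦black⟧ = {Hal, Ivy, Jo, Pat, Zed} ∩ {Eve, Hal, Jo, Mae, Pat, Xiu, Zed} = {Hal, Jo, Pat, Zed}
… ∩ ⟦southern⟧ = {Hal, Jo, Pat, Zed} ∩ {Eve, Finn, Jo, Mae, Tess, Xiu, Zed} = {Jo, Zed}
⟦black southern runner inside Hal⟧ = {Jo, Zed}; Hal ∉ this set.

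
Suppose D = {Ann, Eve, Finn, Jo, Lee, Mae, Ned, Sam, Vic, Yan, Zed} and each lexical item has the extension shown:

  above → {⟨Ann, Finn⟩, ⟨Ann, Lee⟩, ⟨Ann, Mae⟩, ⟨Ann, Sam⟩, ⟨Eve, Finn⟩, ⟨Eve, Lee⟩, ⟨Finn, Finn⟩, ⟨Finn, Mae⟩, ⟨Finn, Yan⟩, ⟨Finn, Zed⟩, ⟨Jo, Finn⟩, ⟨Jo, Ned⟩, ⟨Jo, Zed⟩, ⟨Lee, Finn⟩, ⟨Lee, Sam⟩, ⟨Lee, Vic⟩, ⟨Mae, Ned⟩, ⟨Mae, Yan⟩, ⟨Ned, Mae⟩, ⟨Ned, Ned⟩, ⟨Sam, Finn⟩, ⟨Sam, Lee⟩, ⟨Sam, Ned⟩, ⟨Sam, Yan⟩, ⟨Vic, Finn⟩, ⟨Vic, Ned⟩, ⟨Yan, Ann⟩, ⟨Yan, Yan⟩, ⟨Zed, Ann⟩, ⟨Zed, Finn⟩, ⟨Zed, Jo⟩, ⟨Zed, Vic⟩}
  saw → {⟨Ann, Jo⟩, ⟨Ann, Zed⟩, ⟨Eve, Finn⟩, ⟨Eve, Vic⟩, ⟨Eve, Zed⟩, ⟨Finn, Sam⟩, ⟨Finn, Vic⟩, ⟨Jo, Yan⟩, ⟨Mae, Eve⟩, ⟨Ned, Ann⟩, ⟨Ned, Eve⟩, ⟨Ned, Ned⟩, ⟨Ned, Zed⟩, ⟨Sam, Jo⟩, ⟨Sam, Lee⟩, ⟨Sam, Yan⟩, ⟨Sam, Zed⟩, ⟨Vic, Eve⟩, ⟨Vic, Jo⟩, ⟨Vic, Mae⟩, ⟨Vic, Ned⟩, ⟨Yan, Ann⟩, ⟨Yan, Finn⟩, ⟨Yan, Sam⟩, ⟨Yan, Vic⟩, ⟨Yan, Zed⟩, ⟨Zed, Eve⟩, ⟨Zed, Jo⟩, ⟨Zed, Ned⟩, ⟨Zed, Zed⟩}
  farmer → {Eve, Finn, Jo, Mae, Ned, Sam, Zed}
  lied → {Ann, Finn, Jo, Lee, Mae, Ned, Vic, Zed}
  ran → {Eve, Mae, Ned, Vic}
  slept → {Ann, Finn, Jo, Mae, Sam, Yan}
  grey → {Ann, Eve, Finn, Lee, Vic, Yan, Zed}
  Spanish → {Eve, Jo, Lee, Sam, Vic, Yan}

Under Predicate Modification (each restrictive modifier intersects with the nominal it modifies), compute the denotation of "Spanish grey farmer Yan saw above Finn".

⟦Yan saw⟧ = {x : ⟨Yan, x⟩ ∈ ⟦saw⟧} = {Ann, Finn, Sam, Vic, Zed}
⟦above Finn⟧ = {x : ⟨x, Finn⟩ ∈ ⟦above⟧} = {Ann, Eve, Finn, Jo, Lee, Sam, Vic, Zed}
⟦farmer⟧ = {Eve, Finn, Jo, Mae, Ned, Sam, Zed}
… ∩ ⟦Yan saw⟧ = {Eve, Finn, Jo, Mae, Ned, Sam, Zed} ∩ {Ann, Finn, Sam, Vic, Zed} = {Finn, Sam, Zed}
… ∩ ⟦above Finn⟧ = {Finn, Sam, Zed} ∩ {Ann, Eve, Finn, Jo, Lee, Sam, Vic, Zed} = {Finn, Sam, Zed}
… ∩ ⟦Spanish⟧ = {Finn, Sam, Zed} ∩ {Eve, Jo, Lee, Sam, Vic, Yan} = {Sam}
… ∩ ⟦grey⟧ = {Sam} ∩ {Ann, Eve, Finn, Lee, Vic, Yan, Zed} = ∅
So ⟦Spanish grey farmer Yan saw above Finn⟧ = {}.

{}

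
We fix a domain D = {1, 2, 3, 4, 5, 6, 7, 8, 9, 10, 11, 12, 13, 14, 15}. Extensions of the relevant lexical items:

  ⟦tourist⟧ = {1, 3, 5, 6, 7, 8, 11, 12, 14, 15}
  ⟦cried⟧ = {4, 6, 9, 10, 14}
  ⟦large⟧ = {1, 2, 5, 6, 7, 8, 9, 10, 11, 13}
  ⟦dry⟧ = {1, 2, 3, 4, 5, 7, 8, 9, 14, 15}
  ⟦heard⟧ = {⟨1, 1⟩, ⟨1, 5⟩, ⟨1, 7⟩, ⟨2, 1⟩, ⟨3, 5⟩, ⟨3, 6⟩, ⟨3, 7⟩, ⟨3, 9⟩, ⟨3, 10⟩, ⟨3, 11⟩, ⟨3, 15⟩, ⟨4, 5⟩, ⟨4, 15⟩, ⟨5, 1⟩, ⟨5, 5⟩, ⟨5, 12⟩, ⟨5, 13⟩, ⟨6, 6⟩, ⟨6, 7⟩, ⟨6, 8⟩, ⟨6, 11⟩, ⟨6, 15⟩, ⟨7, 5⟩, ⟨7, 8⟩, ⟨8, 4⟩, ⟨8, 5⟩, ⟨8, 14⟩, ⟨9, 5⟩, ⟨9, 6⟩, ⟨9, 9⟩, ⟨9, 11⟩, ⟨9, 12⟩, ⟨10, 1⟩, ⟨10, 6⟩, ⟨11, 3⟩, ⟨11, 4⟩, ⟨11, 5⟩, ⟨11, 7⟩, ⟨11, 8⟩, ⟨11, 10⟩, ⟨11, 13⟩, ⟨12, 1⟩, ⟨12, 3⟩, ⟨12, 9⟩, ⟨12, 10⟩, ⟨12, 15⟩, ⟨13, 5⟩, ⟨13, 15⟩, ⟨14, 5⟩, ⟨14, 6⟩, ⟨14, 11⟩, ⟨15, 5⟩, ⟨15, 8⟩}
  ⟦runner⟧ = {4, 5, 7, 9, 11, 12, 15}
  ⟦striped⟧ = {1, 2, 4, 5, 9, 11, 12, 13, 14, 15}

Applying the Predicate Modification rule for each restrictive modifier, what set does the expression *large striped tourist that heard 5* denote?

⟦that heard 5⟧ = {x : ⟨x, 5⟩ ∈ ⟦heard⟧} = {1, 3, 4, 5, 7, 8, 9, 11, 13, 14, 15}
⟦tourist⟧ = {1, 3, 5, 6, 7, 8, 11, 12, 14, 15}
… ∩ ⟦that heard 5⟧ = {1, 3, 5, 6, 7, 8, 11, 12, 14, 15} ∩ {1, 3, 4, 5, 7, 8, 9, 11, 13, 14, 15} = {1, 3, 5, 7, 8, 11, 14, 15}
… ∩ ⟦large⟧ = {1, 3, 5, 7, 8, 11, 14, 15} ∩ {1, 2, 5, 6, 7, 8, 9, 10, 11, 13} = {1, 5, 7, 8, 11}
… ∩ ⟦striped⟧ = {1, 5, 7, 8, 11} ∩ {1, 2, 4, 5, 9, 11, 12, 13, 14, 15} = {1, 5, 11}
So ⟦large striped tourist that heard 5⟧ = {1, 5, 11}.

{1, 5, 11}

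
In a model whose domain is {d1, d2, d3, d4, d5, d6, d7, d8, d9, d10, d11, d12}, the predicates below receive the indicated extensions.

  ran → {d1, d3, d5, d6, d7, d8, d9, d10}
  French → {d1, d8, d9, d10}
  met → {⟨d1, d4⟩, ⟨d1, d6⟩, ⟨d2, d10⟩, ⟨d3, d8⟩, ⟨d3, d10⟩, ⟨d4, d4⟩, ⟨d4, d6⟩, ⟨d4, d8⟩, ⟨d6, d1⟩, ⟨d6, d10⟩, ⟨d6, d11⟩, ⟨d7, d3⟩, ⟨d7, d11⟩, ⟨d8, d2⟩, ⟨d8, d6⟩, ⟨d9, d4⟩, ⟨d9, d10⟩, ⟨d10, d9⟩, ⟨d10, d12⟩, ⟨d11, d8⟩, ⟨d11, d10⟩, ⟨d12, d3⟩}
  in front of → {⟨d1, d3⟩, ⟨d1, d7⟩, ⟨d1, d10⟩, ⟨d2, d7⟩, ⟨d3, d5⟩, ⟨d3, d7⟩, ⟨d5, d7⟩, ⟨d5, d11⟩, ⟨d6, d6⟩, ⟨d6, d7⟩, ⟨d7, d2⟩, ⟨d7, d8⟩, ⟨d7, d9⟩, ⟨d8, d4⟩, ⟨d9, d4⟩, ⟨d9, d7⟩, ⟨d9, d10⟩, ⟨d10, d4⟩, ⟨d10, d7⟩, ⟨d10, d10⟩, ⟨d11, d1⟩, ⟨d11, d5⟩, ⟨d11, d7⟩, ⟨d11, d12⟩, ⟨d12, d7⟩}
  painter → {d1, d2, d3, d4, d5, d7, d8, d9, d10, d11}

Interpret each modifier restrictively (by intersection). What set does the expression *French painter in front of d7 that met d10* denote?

⟦in front of d7⟧ = {x : ⟨x, d7⟩ ∈ ⟦in front of⟧} = {d1, d2, d3, d5, d6, d9, d10, d11, d12}
⟦that met d10⟧ = {x : ⟨x, d10⟩ ∈ ⟦met⟧} = {d2, d3, d6, d9, d11}
⟦painter⟧ = {d1, d2, d3, d4, d5, d7, d8, d9, d10, d11}
… ∩ ⟦in front of d7⟧ = {d1, d2, d3, d4, d5, d7, d8, d9, d10, d11} ∩ {d1, d2, d3, d5, d6, d9, d10, d11, d12} = {d1, d2, d3, d5, d9, d10, d11}
… ∩ ⟦that met d10⟧ = {d1, d2, d3, d5, d9, d10, d11} ∩ {d2, d3, d6, d9, d11} = {d2, d3, d9, d11}
… ∩ ⟦French⟧ = {d2, d3, d9, d11} ∩ {d1, d8, d9, d10} = {d9}
So ⟦French painter in front of d7 that met d10⟧ = {d9}.

{d9}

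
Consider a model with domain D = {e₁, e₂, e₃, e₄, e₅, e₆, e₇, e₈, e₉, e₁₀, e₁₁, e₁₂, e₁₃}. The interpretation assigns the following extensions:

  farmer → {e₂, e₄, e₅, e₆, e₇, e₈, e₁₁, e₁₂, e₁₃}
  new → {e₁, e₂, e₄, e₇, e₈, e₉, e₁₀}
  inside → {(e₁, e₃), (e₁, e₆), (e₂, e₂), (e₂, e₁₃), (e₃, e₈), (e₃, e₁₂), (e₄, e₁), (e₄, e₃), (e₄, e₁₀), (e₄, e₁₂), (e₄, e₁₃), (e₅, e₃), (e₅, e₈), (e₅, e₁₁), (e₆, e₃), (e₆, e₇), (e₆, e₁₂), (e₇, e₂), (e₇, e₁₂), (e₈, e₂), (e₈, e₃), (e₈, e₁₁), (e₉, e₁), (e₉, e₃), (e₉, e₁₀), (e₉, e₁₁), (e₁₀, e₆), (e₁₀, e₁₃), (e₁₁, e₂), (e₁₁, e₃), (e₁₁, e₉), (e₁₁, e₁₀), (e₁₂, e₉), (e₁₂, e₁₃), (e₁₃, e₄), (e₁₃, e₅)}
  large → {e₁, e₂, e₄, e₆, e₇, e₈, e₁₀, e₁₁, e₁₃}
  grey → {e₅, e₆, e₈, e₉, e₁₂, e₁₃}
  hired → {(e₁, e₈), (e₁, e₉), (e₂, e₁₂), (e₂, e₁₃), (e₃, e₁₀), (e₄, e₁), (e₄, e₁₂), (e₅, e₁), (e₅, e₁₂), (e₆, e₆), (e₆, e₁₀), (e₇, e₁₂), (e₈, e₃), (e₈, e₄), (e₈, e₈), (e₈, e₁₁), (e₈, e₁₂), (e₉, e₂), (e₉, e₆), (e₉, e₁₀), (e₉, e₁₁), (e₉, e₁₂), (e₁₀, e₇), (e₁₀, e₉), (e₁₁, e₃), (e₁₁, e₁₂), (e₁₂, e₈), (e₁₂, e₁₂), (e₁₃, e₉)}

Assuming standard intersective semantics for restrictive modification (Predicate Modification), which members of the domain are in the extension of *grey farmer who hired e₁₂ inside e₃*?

⟦who hired e₁₂⟧ = {x : ⟨x, e₁₂⟩ ∈ ⟦hired⟧} = {e₂, e₄, e₅, e₇, e₈, e₉, e₁₁, e₁₂}
⟦inside e₃⟧ = {x : ⟨x, e₃⟩ ∈ ⟦inside⟧} = {e₁, e₄, e₅, e₆, e₈, e₉, e₁₁}
⟦farmer⟧ = {e₂, e₄, e₅, e₆, e₇, e₈, e₁₁, e₁₂, e₁₃}
… ∩ ⟦who hired e₁₂⟧ = {e₂, e₄, e₅, e₆, e₇, e₈, e₁₁, e₁₂, e₁₃} ∩ {e₂, e₄, e₅, e₇, e₈, e₉, e₁₁, e₁₂} = {e₂, e₄, e₅, e₇, e₈, e₁₁, e₁₂}
… ∩ ⟦inside e₃⟧ = {e₂, e₄, e₅, e₇, e₈, e₁₁, e₁₂} ∩ {e₁, e₄, e₅, e₆, e₈, e₉, e₁₁} = {e₄, e₅, e₈, e₁₁}
… ∩ ⟦grey⟧ = {e₄, e₅, e₈, e₁₁} ∩ {e₅, e₆, e₈, e₉, e₁₂, e₁₃} = {e₅, e₈}
So ⟦grey farmer who hired e₁₂ inside e₃⟧ = {e₅, e₈}.

{e₅, e₈}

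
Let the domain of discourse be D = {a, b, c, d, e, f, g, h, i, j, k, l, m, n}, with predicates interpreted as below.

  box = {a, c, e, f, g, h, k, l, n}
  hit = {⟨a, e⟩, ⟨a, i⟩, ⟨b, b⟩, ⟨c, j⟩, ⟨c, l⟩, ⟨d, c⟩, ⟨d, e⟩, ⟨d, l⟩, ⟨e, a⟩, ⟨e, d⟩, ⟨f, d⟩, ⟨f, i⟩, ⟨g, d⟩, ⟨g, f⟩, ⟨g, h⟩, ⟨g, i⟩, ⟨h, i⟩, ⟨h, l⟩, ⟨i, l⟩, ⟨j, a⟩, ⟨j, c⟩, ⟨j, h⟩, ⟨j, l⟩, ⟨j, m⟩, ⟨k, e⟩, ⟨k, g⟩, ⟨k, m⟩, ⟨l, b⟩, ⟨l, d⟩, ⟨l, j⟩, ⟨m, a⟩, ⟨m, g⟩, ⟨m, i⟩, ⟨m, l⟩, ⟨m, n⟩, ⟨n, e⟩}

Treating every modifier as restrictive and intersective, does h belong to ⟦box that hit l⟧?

⟦that hit l⟧ = {x : ⟨x, l⟩ ∈ ⟦hit⟧} = {c, d, h, i, j, m}
⟦box⟧ = {a, c, e, f, g, h, k, l, n}
… ∩ ⟦that hit l⟧ = {a, c, e, f, g, h, k, l, n} ∩ {c, d, h, i, j, m} = {c, h}
⟦box that hit l⟧ = {c, h}; h ∈ this set.

yes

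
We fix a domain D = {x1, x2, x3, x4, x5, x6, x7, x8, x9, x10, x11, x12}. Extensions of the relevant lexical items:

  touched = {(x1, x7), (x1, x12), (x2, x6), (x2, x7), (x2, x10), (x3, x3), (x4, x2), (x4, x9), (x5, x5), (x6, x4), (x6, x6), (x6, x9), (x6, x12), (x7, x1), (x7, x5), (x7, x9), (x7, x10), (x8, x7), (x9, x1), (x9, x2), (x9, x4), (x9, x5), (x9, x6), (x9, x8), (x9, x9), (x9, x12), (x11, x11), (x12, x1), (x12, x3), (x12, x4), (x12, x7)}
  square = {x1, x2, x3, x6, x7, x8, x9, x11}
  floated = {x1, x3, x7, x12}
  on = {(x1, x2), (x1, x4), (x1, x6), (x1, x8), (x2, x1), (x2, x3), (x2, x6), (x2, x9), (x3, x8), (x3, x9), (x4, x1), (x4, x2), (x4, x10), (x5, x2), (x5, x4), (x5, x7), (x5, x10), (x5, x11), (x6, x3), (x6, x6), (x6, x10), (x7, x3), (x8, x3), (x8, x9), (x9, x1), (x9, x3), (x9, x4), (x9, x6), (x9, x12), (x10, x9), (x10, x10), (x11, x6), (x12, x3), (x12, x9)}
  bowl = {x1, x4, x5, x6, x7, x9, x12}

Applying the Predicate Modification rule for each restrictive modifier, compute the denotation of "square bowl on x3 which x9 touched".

{x6, x9}

⟦on x3⟧ = {x : ⟨x, x3⟩ ∈ ⟦on⟧} = {x2, x6, x7, x8, x9, x12}
⟦which x9 touched⟧ = {x : ⟨x9, x⟩ ∈ ⟦touched⟧} = {x1, x2, x4, x5, x6, x8, x9, x12}
⟦bowl⟧ = {x1, x4, x5, x6, x7, x9, x12}
… ∩ ⟦on x3⟧ = {x1, x4, x5, x6, x7, x9, x12} ∩ {x2, x6, x7, x8, x9, x12} = {x6, x7, x9, x12}
… ∩ ⟦which x9 touched⟧ = {x6, x7, x9, x12} ∩ {x1, x2, x4, x5, x6, x8, x9, x12} = {x6, x9, x12}
… ∩ ⟦square⟧ = {x6, x9, x12} ∩ {x1, x2, x3, x6, x7, x8, x9, x11} = {x6, x9}
So ⟦square bowl on x3 which x9 touched⟧ = {x6, x9}.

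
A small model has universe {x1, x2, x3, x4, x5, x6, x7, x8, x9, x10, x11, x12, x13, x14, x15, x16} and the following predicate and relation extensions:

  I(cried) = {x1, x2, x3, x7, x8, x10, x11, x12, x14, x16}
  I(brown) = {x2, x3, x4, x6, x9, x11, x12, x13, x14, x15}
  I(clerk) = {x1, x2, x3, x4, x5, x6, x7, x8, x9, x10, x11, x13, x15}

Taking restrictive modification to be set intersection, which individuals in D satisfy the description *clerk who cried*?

{x1, x2, x3, x7, x8, x10, x11}

⟦who cried⟧ = ⟦cried⟧ = {x1, x2, x3, x7, x8, x10, x11, x12, x14, x16}
⟦clerk⟧ = {x1, x2, x3, x4, x5, x6, x7, x8, x9, x10, x11, x13, x15}
… ∩ ⟦who cried⟧ = {x1, x2, x3, x4, x5, x6, x7, x8, x9, x10, x11, x13, x15} ∩ {x1, x2, x3, x7, x8, x10, x11, x12, x14, x16} = {x1, x2, x3, x7, x8, x10, x11}
So ⟦clerk who cried⟧ = {x1, x2, x3, x7, x8, x10, x11}.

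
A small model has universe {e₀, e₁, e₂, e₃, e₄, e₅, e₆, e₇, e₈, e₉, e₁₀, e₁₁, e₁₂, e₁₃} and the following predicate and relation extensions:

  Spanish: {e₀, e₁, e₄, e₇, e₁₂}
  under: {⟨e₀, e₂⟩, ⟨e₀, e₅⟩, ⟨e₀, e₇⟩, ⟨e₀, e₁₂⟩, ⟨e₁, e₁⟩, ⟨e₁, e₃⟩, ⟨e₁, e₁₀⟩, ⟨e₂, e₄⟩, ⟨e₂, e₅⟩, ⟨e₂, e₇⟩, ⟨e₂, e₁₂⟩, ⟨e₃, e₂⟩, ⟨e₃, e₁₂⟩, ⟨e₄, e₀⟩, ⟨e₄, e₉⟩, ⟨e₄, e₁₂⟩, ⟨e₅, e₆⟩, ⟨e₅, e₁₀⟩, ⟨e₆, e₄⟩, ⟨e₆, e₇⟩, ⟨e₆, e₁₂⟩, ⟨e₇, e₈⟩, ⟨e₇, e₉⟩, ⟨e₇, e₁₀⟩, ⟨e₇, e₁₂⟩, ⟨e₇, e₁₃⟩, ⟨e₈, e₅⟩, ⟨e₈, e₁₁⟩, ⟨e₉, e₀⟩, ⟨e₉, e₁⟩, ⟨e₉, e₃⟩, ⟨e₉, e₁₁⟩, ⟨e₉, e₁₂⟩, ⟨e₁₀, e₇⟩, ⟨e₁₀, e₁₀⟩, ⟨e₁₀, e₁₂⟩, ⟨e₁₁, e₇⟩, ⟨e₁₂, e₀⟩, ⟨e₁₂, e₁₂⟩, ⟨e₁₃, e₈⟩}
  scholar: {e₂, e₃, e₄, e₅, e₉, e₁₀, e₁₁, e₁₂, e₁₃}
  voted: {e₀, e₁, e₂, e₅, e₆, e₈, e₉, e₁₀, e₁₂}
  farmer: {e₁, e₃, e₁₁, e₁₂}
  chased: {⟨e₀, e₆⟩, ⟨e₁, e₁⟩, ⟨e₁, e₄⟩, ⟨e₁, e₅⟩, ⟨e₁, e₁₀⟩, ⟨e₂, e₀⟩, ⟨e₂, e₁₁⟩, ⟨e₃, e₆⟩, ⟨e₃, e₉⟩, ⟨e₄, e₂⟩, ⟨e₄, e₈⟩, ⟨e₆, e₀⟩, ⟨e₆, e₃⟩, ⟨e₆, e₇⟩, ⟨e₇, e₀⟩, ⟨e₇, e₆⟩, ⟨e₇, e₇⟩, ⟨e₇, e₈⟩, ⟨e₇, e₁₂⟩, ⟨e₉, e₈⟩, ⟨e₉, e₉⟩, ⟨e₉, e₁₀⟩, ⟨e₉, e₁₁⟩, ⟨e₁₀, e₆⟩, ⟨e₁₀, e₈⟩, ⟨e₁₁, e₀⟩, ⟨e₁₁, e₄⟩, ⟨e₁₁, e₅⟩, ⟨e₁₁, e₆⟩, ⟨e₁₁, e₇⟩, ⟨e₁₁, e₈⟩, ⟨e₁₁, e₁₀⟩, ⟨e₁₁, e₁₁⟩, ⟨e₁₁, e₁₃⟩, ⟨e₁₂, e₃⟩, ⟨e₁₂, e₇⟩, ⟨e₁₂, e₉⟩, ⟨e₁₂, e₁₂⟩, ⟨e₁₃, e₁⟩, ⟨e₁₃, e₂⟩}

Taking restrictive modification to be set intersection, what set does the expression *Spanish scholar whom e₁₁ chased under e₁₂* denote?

{e₄}

⟦whom e₁₁ chased⟧ = {x : ⟨e₁₁, x⟩ ∈ ⟦chased⟧} = {e₀, e₄, e₅, e₆, e₇, e₈, e₁₀, e₁₁, e₁₃}
⟦under e₁₂⟧ = {x : ⟨x, e₁₂⟩ ∈ ⟦under⟧} = {e₀, e₂, e₃, e₄, e₆, e₇, e₉, e₁₀, e₁₂}
⟦scholar⟧ = {e₂, e₃, e₄, e₅, e₉, e₁₀, e₁₁, e₁₂, e₁₃}
… ∩ ⟦whom e₁₁ chased⟧ = {e₂, e₃, e₄, e₅, e₉, e₁₀, e₁₁, e₁₂, e₁₃} ∩ {e₀, e₄, e₅, e₆, e₇, e₈, e₁₀, e₁₁, e₁₃} = {e₄, e₅, e₁₀, e₁₁, e₁₃}
… ∩ ⟦under e₁₂⟧ = {e₄, e₅, e₁₀, e₁₁, e₁₃} ∩ {e₀, e₂, e₃, e₄, e₆, e₇, e₉, e₁₀, e₁₂} = {e₄, e₁₀}
… ∩ ⟦Spanish⟧ = {e₄, e₁₀} ∩ {e₀, e₁, e₄, e₇, e₁₂} = {e₄}
So ⟦Spanish scholar whom e₁₁ chased under e₁₂⟧ = {e₄}.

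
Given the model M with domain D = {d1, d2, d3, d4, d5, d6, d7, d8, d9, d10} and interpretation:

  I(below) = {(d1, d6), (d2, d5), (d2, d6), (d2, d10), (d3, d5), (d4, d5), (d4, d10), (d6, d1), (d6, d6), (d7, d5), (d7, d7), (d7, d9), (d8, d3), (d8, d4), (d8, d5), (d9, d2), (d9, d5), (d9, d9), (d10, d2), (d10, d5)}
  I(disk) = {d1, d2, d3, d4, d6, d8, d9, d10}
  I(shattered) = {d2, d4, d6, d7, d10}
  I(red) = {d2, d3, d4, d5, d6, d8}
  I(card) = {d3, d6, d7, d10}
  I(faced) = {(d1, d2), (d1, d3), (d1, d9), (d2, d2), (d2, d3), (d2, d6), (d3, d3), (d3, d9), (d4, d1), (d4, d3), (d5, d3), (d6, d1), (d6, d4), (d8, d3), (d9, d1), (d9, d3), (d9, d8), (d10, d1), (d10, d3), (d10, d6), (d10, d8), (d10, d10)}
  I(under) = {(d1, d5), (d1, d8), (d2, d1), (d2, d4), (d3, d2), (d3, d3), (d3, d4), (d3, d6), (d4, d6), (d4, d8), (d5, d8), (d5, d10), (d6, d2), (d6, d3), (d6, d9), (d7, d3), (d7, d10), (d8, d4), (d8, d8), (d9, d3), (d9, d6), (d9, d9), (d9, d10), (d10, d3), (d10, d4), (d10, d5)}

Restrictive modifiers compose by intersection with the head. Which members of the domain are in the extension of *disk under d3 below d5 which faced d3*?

{d3, d9, d10}

⟦under d3⟧ = {x : ⟨x, d3⟩ ∈ ⟦under⟧} = {d3, d6, d7, d9, d10}
⟦below d5⟧ = {x : ⟨x, d5⟩ ∈ ⟦below⟧} = {d2, d3, d4, d7, d8, d9, d10}
⟦which faced d3⟧ = {x : ⟨x, d3⟩ ∈ ⟦faced⟧} = {d1, d2, d3, d4, d5, d8, d9, d10}
⟦disk⟧ = {d1, d2, d3, d4, d6, d8, d9, d10}
… ∩ ⟦under d3⟧ = {d1, d2, d3, d4, d6, d8, d9, d10} ∩ {d3, d6, d7, d9, d10} = {d3, d6, d9, d10}
… ∩ ⟦below d5⟧ = {d3, d6, d9, d10} ∩ {d2, d3, d4, d7, d8, d9, d10} = {d3, d9, d10}
… ∩ ⟦which faced d3⟧ = {d3, d9, d10} ∩ {d1, d2, d3, d4, d5, d8, d9, d10} = {d3, d9, d10}
So ⟦disk under d3 below d5 which faced d3⟧ = {d3, d9, d10}.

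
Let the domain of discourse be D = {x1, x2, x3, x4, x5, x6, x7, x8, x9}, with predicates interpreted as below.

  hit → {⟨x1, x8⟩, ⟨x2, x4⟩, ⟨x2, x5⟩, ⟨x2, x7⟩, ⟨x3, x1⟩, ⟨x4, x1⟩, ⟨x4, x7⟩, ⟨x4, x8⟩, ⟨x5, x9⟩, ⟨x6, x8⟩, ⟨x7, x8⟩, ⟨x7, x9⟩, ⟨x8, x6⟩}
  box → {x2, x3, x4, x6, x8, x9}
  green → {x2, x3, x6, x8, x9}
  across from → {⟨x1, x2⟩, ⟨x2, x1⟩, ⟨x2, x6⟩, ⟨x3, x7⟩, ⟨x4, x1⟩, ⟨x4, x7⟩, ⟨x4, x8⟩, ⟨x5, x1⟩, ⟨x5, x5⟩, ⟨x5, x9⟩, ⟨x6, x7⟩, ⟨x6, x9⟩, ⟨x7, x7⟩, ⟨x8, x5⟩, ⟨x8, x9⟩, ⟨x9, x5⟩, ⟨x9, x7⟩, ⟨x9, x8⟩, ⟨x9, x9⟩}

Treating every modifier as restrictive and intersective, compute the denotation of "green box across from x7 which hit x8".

{x6}

⟦across from x7⟧ = {x : ⟨x, x7⟩ ∈ ⟦across from⟧} = {x3, x4, x6, x7, x9}
⟦which hit x8⟧ = {x : ⟨x, x8⟩ ∈ ⟦hit⟧} = {x1, x4, x6, x7}
⟦box⟧ = {x2, x3, x4, x6, x8, x9}
… ∩ ⟦across from x7⟧ = {x2, x3, x4, x6, x8, x9} ∩ {x3, x4, x6, x7, x9} = {x3, x4, x6, x9}
… ∩ ⟦which hit x8⟧ = {x3, x4, x6, x9} ∩ {x1, x4, x6, x7} = {x4, x6}
… ∩ ⟦green⟧ = {x4, x6} ∩ {x2, x3, x6, x8, x9} = {x6}
So ⟦green box across from x7 which hit x8⟧ = {x6}.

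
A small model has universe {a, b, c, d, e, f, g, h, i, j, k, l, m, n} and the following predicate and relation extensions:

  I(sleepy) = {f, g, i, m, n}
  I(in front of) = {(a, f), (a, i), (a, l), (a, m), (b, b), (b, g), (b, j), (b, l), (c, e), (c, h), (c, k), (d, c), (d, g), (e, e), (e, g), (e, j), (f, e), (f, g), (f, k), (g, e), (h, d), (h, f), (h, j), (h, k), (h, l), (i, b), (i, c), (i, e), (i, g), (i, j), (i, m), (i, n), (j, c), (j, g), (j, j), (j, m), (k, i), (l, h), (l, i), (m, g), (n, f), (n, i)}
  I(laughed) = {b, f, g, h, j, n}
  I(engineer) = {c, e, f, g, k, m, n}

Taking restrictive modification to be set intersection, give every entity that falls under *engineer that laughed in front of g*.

⟦that laughed⟧ = ⟦laughed⟧ = {b, f, g, h, j, n}
⟦in front of g⟧ = {x : ⟨x, g⟩ ∈ ⟦in front of⟧} = {b, d, e, f, i, j, m}
⟦engineer⟧ = {c, e, f, g, k, m, n}
… ∩ ⟦that laughed⟧ = {c, e, f, g, k, m, n} ∩ {b, f, g, h, j, n} = {f, g, n}
… ∩ ⟦in front of g⟧ = {f, g, n} ∩ {b, d, e, f, i, j, m} = {f}
So ⟦engineer that laughed in front of g⟧ = {f}.

{f}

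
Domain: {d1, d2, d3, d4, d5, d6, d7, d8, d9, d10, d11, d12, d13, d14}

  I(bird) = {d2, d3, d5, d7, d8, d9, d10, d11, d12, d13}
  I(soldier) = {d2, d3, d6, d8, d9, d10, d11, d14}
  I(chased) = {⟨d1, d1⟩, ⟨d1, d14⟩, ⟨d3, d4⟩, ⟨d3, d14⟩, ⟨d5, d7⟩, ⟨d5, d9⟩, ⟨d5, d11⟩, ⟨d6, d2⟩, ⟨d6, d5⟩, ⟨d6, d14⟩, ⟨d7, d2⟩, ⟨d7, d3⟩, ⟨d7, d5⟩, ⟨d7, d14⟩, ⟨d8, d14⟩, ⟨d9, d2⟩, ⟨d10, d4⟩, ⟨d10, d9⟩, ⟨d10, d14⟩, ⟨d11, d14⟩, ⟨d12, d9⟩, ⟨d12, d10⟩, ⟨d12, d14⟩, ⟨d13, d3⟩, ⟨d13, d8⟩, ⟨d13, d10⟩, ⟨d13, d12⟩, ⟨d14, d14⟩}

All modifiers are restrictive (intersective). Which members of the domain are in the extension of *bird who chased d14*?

⟦who chased d14⟧ = {x : ⟨x, d14⟩ ∈ ⟦chased⟧} = {d1, d3, d6, d7, d8, d10, d11, d12, d14}
⟦bird⟧ = {d2, d3, d5, d7, d8, d9, d10, d11, d12, d13}
… ∩ ⟦who chased d14⟧ = {d2, d3, d5, d7, d8, d9, d10, d11, d12, d13} ∩ {d1, d3, d6, d7, d8, d10, d11, d12, d14} = {d3, d7, d8, d10, d11, d12}
So ⟦bird who chased d14⟧ = {d3, d7, d8, d10, d11, d12}.

{d3, d7, d8, d10, d11, d12}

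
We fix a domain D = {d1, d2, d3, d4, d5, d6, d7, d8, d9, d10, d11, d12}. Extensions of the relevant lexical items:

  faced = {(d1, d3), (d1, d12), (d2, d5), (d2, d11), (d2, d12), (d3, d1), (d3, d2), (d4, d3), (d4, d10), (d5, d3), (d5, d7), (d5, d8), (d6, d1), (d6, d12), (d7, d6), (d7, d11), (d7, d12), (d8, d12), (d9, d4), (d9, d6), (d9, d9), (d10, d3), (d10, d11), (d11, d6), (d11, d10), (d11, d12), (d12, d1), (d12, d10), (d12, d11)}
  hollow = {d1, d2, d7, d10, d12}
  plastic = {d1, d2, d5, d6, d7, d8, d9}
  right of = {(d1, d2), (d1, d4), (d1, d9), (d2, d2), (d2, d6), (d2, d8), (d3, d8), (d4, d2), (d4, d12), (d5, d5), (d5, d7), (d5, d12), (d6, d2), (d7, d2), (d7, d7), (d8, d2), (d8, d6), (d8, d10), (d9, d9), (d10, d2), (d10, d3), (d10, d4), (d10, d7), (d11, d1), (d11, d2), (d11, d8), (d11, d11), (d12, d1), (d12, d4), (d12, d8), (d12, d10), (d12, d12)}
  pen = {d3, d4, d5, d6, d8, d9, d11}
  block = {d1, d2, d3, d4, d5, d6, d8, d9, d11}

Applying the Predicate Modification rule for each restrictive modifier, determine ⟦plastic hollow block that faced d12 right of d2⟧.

⟦that faced d12⟧ = {x : ⟨x, d12⟩ ∈ ⟦faced⟧} = {d1, d2, d6, d7, d8, d11}
⟦right of d2⟧ = {x : ⟨x, d2⟩ ∈ ⟦right of⟧} = {d1, d2, d4, d6, d7, d8, d10, d11}
⟦block⟧ = {d1, d2, d3, d4, d5, d6, d8, d9, d11}
… ∩ ⟦that faced d12⟧ = {d1, d2, d3, d4, d5, d6, d8, d9, d11} ∩ {d1, d2, d6, d7, d8, d11} = {d1, d2, d6, d8, d11}
… ∩ ⟦right of d2⟧ = {d1, d2, d6, d8, d11} ∩ {d1, d2, d4, d6, d7, d8, d10, d11} = {d1, d2, d6, d8, d11}
… ∩ ⟦plastic⟧ = {d1, d2, d6, d8, d11} ∩ {d1, d2, d5, d6, d7, d8, d9} = {d1, d2, d6, d8}
… ∩ ⟦hollow⟧ = {d1, d2, d6, d8} ∩ {d1, d2, d7, d10, d12} = {d1, d2}
So ⟦plastic hollow block that faced d12 right of d2⟧ = {d1, d2}.

{d1, d2}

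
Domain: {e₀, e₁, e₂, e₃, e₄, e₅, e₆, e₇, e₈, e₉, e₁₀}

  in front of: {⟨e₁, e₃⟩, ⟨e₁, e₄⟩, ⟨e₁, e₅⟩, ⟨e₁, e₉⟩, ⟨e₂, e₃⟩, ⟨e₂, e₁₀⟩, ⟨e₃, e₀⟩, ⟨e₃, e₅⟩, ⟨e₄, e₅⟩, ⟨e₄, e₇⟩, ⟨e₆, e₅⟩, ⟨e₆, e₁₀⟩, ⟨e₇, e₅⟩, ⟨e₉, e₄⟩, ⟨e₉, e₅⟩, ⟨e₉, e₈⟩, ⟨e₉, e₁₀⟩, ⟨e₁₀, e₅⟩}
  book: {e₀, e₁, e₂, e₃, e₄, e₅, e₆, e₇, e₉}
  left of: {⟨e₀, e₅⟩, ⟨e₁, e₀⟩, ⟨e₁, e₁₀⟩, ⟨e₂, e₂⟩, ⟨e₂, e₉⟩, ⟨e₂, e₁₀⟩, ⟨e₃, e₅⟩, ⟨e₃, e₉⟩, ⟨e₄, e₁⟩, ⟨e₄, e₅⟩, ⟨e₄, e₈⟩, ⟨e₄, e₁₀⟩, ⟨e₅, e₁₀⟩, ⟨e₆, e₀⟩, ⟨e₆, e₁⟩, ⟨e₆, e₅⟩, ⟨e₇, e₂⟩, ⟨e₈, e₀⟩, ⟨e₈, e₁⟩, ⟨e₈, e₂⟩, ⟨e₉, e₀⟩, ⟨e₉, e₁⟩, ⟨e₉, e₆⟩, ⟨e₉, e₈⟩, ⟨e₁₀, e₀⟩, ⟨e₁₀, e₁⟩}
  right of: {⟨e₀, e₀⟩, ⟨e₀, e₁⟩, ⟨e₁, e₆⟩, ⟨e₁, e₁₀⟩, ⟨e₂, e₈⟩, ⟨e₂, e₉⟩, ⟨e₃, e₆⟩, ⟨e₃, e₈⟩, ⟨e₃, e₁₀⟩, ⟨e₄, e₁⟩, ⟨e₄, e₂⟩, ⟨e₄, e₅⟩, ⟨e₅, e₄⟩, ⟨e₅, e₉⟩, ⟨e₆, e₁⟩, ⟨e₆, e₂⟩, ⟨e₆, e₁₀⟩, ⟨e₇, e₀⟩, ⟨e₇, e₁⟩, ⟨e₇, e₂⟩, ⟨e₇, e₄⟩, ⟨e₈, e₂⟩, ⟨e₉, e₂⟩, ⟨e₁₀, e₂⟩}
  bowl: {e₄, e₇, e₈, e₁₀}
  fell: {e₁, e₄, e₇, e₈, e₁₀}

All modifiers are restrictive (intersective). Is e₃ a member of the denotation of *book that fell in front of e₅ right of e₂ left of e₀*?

⟦that fell⟧ = ⟦fell⟧ = {e₁, e₄, e₇, e₈, e₁₀}
⟦in front of e₅⟧ = {x : ⟨x, e₅⟩ ∈ ⟦in front of⟧} = {e₁, e₃, e₄, e₆, e₇, e₉, e₁₀}
⟦right of e₂⟧ = {x : ⟨x, e₂⟩ ∈ ⟦right of⟧} = {e₄, e₆, e₇, e₈, e₉, e₁₀}
⟦left of e₀⟧ = {x : ⟨x, e₀⟩ ∈ ⟦left of⟧} = {e₁, e₆, e₈, e₉, e₁₀}
⟦book⟧ = {e₀, e₁, e₂, e₃, e₄, e₅, e₆, e₇, e₉}
… ∩ ⟦that fell⟧ = {e₀, e₁, e₂, e₃, e₄, e₅, e₆, e₇, e₉} ∩ {e₁, e₄, e₇, e₈, e₁₀} = {e₁, e₄, e₇}
… ∩ ⟦in front of e₅⟧ = {e₁, e₄, e₇} ∩ {e₁, e₃, e₄, e₆, e₇, e₉, e₁₀} = {e₁, e₄, e₇}
… ∩ ⟦right of e₂⟧ = {e₁, e₄, e₇} ∩ {e₄, e₆, e₇, e₈, e₉, e₁₀} = {e₄, e₇}
… ∩ ⟦left of e₀⟧ = {e₄, e₇} ∩ {e₁, e₆, e₈, e₉, e₁₀} = ∅
⟦book that fell in front of e₅ right of e₂ left of e₀⟧ = ∅; e₃ ∉ this set.

no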